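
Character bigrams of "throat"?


Word: "throat" (length 6)
Number of bigrams = 6 - 2 + 1 = 5
  Position 0: "th"
  Position 1: "hr"
  Position 2: "ro"
  Position 3: "oa"
  Position 4: "at"
Bigrams = "th", "hr", "ro", "oa", "at"


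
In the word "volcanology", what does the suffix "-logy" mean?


Suffix: -logy
As in: volcanology -> volcano + -logy
Meaning = study of


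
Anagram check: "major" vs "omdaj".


Word 1: "major" → sorted: ajmor
Word 2: "omdaj" → sorted: adjmo
Same letters? ajmor != adjmo
Anagram = No


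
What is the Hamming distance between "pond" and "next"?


Comparing character by character (same length = 4):
  Pos 0: 'p' vs 'n' !=
  Pos 1: 'o' vs 'e' !=
  Pos 2: 'n' vs 'x' !=
  Pos 3: 'd' vs 't' !=
Hamming distance = 4


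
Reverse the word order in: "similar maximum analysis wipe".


Original: "similar maximum analysis wipe"
Words (1..n): similar | maximum | analysis | wipe
Reversed (n..1): wipe | analysis | maximum | similar
Result = "wipe analysis maximum similar"


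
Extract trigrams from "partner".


Word: "partner" (length 7)
Number of trigrams = 7 - 3 + 1 = 5
  Position 0: "par"
  Position 1: "art"
  Position 2: "rtn"
  Position 3: "tne"
  Position 4: "ner"
Trigrams = "par", "art", "rtn", "tne", "ner"


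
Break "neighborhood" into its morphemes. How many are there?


Word: "neighborhood"
Morphemes: neighbor + -hood
Each morpheme carries meaning
= 2 morphemes


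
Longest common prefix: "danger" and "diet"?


Word 1: "danger"
Word 2: "diet"
Comparing from start:
  Pos 0: 'd' == 'd'
  Pos 1: 'a' != 'i' (stop)
LCP = "d" (length 1)


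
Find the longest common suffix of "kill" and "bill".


Word 1: "kill"
Word 2: "bill"
Comparing from end:
  Pos -1: 'l' == 'l'
  Pos -2: 'l' == 'l'
  Pos -3: 'i' == 'i'
  Pos -4: 'k' != 'b' (stop)
LCS = "ill" (length 3)


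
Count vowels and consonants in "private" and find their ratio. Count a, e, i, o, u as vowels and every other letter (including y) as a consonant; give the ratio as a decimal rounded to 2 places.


Word: "private"
Vowels (a,e,i,o,u): 3
Consonants: 4
Ratio = 3/4
= 0.75


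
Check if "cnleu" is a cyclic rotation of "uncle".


Word: "uncle", Candidate: "cnleu"
Method: check if candidate is substring of word+word
"uncleuncle" contains "cnleu"? No
Is rotation = No


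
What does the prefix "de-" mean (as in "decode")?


Prefix: de-
As in: decode -> de- + code
Meaning = remove / reverse


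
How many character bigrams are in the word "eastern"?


Word: "eastern" (length 7)
Number of 2-grams = length - 2 + 1 = 7 - 2 + 1
= 6


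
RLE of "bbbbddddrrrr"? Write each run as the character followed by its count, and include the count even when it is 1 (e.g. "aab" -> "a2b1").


String: "bbbbddddrrrr"
Scanning for consecutive runs:
  'b' x 4
  'd' x 4
  'r' x 4
RLE = "b4d4r4"


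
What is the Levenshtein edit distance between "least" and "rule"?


Word 1: "least" (length 5)
Word 2: "rule" (length 4)
One optimal edit sequence (insert/delete/substitute each cost 1):
  1. delete 'l'  (+1)
  2. substitute 'e' -> 'r'  (+1)
  3. substitute 'a' -> 'u'  (+1)
  4. substitute 's' -> 'l'  (+1)
  5. substitute 't' -> 'e'  (+1)
Total edit operations: 5
Edit distance = 5


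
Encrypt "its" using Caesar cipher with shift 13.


Word: "its"
Shift: 13
Each letter → (letter + shift) mod 26:
  'i' (8) + 13 = 21 → 'v'
  't' (19) + 13 = 6 → 'g'
  's' (18) + 13 = 5 → 'f'
Result = "vgf"


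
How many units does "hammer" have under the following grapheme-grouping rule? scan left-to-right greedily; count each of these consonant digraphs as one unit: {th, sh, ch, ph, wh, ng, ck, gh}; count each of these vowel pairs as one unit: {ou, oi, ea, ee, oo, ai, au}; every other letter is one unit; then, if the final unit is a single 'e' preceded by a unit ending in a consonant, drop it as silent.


Word: "hammer" (6 letters)
Left-to-right scan:
  1. 'h' (letter)
  2. 'a' (letter)
  3. 'm' (letter)
  4. 'm' (letter)
  5. 'e' (letter)
  6. 'r' (letter)
Units from scan: 6
Sound units = 6 units


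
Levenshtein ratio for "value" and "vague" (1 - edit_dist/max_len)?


Word 1: "value" (length 5)
Word 2: "vague" (length 5)
One optimal edit sequence:
  1. keep 'v'
  2. keep 'a'
  3. substitute 'l' -> 'g'  (+1)
  4. keep 'u'
  5. keep 'e'
Edit distance = 1
Max length = max(5, 5) = 5
Similarity = 1 - 1/5
= 0.8000


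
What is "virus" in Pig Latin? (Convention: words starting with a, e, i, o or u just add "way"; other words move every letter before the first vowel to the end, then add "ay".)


Word: "virus"
Starts with consonant(s) → move to end, add 'ay'
Consonant cluster: "v"
Pig Latin = "irusvay"


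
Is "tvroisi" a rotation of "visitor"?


Word: "visitor", Candidate: "tvroisi"
Method: check if candidate is substring of word+word
"visitorvisitor" contains "tvroisi"? No
Is rotation = No


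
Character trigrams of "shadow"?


Word: "shadow" (length 6)
Number of trigrams = 6 - 3 + 1 = 4
  Position 0: "sha"
  Position 1: "had"
  Position 2: "ado"
  Position 3: "dow"
Trigrams = "sha", "had", "ado", "dow"


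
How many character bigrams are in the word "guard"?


Word: "guard" (length 5)
Number of 2-grams = length - 2 + 1 = 5 - 2 + 1
= 4


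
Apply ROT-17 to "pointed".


Word: "pointed"
Shift: 17
Each letter → (letter + shift) mod 26:
  'p' (15) + 17 = 6 → 'g'
  'o' (14) + 17 = 5 → 'f'
  'i' (8) + 17 = 25 → 'z'
  'n' (13) + 17 = 4 → 'e'
  't' (19) + 17 = 10 → 'k'
  'e' (4) + 17 = 21 → 'v'
  'd' (3) + 17 = 20 → 'u'
Result = "gfzekvu"


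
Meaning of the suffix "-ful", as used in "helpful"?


Suffix: -ful
As in: helpful -> help + -ful
Meaning = full of


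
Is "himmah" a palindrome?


Word: "himmah"
Reversed: "hammih"
Forward == Backward? himmah != hammih
Palindrome = No


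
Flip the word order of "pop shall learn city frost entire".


Original: "pop shall learn city frost entire"
Words (1..n): pop | shall | learn | city | frost | entire
Reversed (n..1): entire | frost | city | learn | shall | pop
Result = "entire frost city learn shall pop"


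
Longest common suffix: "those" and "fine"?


Word 1: "those"
Word 2: "fine"
Comparing from end:
  Pos -1: 'e' == 'e'
  Pos -2: 's' != 'n' (stop)
LCS = "e" (length 1)


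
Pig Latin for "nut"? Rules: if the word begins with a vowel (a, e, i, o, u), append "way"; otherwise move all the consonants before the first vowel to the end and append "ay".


Word: "nut"
Starts with consonant(s) → move to end, add 'ay'
Consonant cluster: "n"
Pig Latin = "utnay"


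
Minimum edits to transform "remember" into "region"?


Word 1: "remember" (length 8)
Word 2: "region" (length 6)
One optimal edit sequence (insert/delete/substitute each cost 1):
  1. keep 'r'
  2. delete 'e'  (+1)
  3. delete 'm'  (+1)
  4. keep 'e'
  5. substitute 'm' -> 'g'  (+1)
  6. substitute 'b' -> 'i'  (+1)
  7. substitute 'e' -> 'o'  (+1)
  8. substitute 'r' -> 'n'  (+1)
Total edit operations: 6
Edit distance = 6


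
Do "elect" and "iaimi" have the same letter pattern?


Pattern of "elect": [0, 1, 0, 2, 3]
Pattern of "iaimi": [0, 1, 0, 2, 0]
Patterns do not match
Same pattern = No


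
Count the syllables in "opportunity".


Word: "opportunity"
Syllable breakdown: op · por · tu · ni · ty
Counting: 5 parts
= 5 syllables


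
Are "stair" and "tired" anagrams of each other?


Word 1: "stair" → sorted: airst
Word 2: "tired" → sorted: deirt
Same letters? airst != deirt
Anagram = No


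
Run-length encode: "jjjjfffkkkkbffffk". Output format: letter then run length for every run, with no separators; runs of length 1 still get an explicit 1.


String: "jjjjfffkkkkbffffk"
Scanning for consecutive runs:
  'j' x 4
  'f' x 3
  'k' x 4
  'b' x 1
  'f' x 4
  'k' x 1
RLE = "j4f3k4b1f4k1"


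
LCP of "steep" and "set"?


Word 1: "steep"
Word 2: "set"
Comparing from start:
  Pos 0: 's' == 's'
  Pos 1: 't' != 'e' (stop)
LCP = "s" (length 1)


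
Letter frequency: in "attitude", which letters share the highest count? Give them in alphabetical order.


Word: "attitude"
Letter counts:
  'a': 1
  'd': 1
  'e': 1
  'i': 1
  't': 3
  'u': 1
Maximum count = 3
Most frequent = 't' (3 times each)


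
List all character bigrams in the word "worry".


Word: "worry" (length 5)
Number of bigrams = 5 - 2 + 1 = 4
  Position 0: "wo"
  Position 1: "or"
  Position 2: "rr"
  Position 3: "ry"
Bigrams = "wo", "or", "rr", "ry"


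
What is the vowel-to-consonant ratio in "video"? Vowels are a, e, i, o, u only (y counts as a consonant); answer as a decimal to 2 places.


Word: "video"
Vowels (a,e,i,o,u): 3
Consonants: 2
Ratio = 3/2
= 1.50


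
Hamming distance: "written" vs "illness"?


Comparing character by character (same length = 7):
  Pos 0: 'w' vs 'i' !=
  Pos 1: 'r' vs 'l' !=
  Pos 2: 'i' vs 'l' !=
  Pos 3: 't' vs 'n' !=
  Pos 4: 't' vs 'e' !=
  Pos 5: 'e' vs 's' !=
  Pos 6: 'n' vs 's' !=
Hamming distance = 7


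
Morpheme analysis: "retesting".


Word: "retesting"
Morphemes: re- / test / -ing
Each morpheme carries meaning
= 3 morphemes


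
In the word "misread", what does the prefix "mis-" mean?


Prefix: mis-
Example: misread = mis- + read
Meaning = wrongly


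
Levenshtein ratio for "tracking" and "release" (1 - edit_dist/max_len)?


Word 1: "tracking" (length 8)
Word 2: "release" (length 7)
One optimal edit sequence:
  1. delete 't'  (+1)
  2. keep 'r'
  3. substitute 'a' -> 'e'  (+1)
  4. substitute 'c' -> 'l'  (+1)
  5. substitute 'k' -> 'e'  (+1)
  6. substitute 'i' -> 'a'  (+1)
  7. substitute 'n' -> 's'  (+1)
  8. substitute 'g' -> 'e'  (+1)
Edit distance = 7
Max length = max(8, 7) = 8
Similarity = 1 - 7/8
= 0.1250


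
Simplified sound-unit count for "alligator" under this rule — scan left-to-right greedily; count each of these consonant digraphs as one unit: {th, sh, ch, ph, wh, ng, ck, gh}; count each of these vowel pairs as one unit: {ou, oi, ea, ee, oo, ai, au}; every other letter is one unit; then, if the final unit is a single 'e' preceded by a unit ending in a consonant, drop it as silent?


Word: "alligator" (9 letters)
Left-to-right scan:
  [1] 'a' (letter)
  [2] 'l' (letter)
  [3] 'l' (letter)
  [4] 'i' (letter)
  [5] 'g' (letter)
  [6] 'a' (letter)
  [7] 't' (letter)
  [8] 'o' (letter)
  [9] 'r' (letter)
Units from scan: 9
Sound units = 9 units


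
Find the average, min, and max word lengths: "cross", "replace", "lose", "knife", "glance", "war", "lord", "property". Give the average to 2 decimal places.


Lengths: "cross"=5, "replace"=7, "lose"=4, "knife"=5, "glance"=6, "war"=3, "lord"=4, "property"=8
Sum = 42, Count = 8
Average = 42/8 = 5.25
= avg=5.25, min=3, max=8


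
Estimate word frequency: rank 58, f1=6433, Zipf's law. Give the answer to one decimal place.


Zipf's law: f(r) = f(1) / r
f(1) = 6433
f(58) = 6433 / 58
= 110.9 occurrences


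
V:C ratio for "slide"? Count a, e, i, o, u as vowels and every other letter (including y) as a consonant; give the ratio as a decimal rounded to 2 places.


Word: "slide"
Vowels (a,e,i,o,u): 2
Consonants: 3
Ratio = 2/3
= 0.67


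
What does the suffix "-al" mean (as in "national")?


Suffix: -al
Example: national = nation + -al
Meaning = relating to


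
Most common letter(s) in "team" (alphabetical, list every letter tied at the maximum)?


Word: "team"
Letter counts:
  'a': 1
  'e': 1
  'm': 1
  't': 1
Maximum count = 1
Most frequent = 'a', 'e', 'm', 't' (1 time each)


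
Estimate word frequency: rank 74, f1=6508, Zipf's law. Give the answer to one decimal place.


Zipf's law: f(r) = f(1) / r
f(1) = 6508
f(74) = 6508 / 74
= 87.9 occurrences


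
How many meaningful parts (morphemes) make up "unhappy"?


Word: "unhappy"
Morphemes: un- | happy
Each morpheme carries meaning
= 2 morphemes


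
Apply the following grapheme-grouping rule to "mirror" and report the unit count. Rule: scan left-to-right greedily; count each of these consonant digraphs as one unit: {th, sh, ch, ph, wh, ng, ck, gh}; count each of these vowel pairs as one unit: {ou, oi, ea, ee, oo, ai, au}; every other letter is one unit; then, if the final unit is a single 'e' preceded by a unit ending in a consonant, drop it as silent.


Word: "mirror" (6 letters)
Left-to-right scan:
  [1] 'm' (letter)
  [2] 'i' (letter)
  [3] 'r' (letter)
  [4] 'r' (letter)
  [5] 'o' (letter)
  [6] 'r' (letter)
Units from scan: 6
Sound units = 6 units


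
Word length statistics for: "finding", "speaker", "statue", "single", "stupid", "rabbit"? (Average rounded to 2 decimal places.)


Lengths: "finding"=7, "speaker"=7, "statue"=6, "single"=6, "stupid"=6, "rabbit"=6
Sum = 38, Count = 6
Average = 38/6 = 6.33
= avg=6.33, min=6, max=7


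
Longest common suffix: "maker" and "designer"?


Word 1: "maker"
Word 2: "designer"
Comparing from end:
  Pos -1: 'r' == 'r'
  Pos -2: 'e' == 'e'
  Pos -3: 'k' != 'n' (stop)
LCS = "er" (length 2)


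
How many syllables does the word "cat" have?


Word: "cat"
Syllable breakdown: cat
Counting: 1 part
= 1 syllable


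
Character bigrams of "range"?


Word: "range" (length 5)
Number of bigrams = 5 - 2 + 1 = 4
  Position 0: "ra"
  Position 1: "an"
  Position 2: "ng"
  Position 3: "ge"
Bigrams = "ra", "an", "ng", "ge"


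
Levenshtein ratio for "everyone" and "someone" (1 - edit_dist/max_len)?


Word 1: "everyone" (length 8)
Word 2: "someone" (length 7)
One optimal edit sequence:
  1. delete 'e'  (+1)
  2. substitute 'v' -> 's'  (+1)
  3. substitute 'e' -> 'o'  (+1)
  4. substitute 'r' -> 'm'  (+1)
  5. substitute 'y' -> 'e'  (+1)
  6. keep 'o'
  7. keep 'n'
  8. keep 'e'
Edit distance = 5
Max length = max(8, 7) = 8
Similarity = 1 - 5/8
= 0.3750


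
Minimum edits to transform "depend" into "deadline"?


Word 1: "depend" (length 6)
Word 2: "deadline" (length 8)
One optimal edit sequence (insert/delete/substitute each cost 1):
  1. keep 'd'
  2. keep 'e'
  3. insert 'a'  (+1)
  4. insert 'd'  (+1)
  5. substitute 'p' -> 'l'  (+1)
  6. substitute 'e' -> 'i'  (+1)
  7. keep 'n'
  8. substitute 'd' -> 'e'  (+1)
Total edit operations: 5
Edit distance = 5


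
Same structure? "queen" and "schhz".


Pattern of "queen": [0, 1, 2, 2, 3]
Pattern of "schhz": [0, 1, 2, 2, 3]
Patterns match
Same pattern = Yes


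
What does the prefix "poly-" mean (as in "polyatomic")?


Prefix: poly-
Example: polyatomic = poly- + atomic
Meaning = many


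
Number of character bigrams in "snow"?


Word: "snow" (length 4)
Number of 2-grams = length - 2 + 1 = 4 - 2 + 1
= 3


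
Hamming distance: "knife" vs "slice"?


Comparing character by character (same length = 5):
  Pos 0: 'k' vs 's' !=
  Pos 1: 'n' vs 'l' !=
  Pos 2: 'i' vs 'i' =
  Pos 3: 'f' vs 'c' !=
  Pos 4: 'e' vs 'e' =
Hamming distance = 3


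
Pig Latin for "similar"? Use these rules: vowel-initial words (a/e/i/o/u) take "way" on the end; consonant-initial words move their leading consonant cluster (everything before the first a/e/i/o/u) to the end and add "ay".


Word: "similar"
Starts with consonant(s) → move to end, add 'ay'
Consonant cluster: "s"
Pig Latin = "imilarsay"


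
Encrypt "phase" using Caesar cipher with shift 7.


Word: "phase"
Shift: 7
Each letter → (letter + shift) mod 26:
  'p' (15) + 7 = 22 → 'w'
  'h' (7) + 7 = 14 → 'o'
  'a' (0) + 7 = 7 → 'h'
  's' (18) + 7 = 25 → 'z'
  'e' (4) + 7 = 11 → 'l'
Result = "wohzl"


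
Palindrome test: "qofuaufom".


Word: "qofuaufom"
Reversed: "mofuaufoq"
Forward == Backward? qofuaufom != mofuaufoq
Palindrome = No


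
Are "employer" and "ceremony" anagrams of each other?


Word 1: "employer" → sorted: eelmopry
Word 2: "ceremony" → sorted: ceemnory
Same letters? eelmopry != ceemnory
Anagram = No


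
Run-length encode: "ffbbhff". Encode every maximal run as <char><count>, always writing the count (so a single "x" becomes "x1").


String: "ffbbhff"
Scanning for consecutive runs:
  'f' x 2
  'b' x 2
  'h' x 1
  'f' x 2
RLE = "f2b2h1f2"


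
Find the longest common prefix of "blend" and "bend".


Word 1: "blend"
Word 2: "bend"
Comparing from start:
  Pos 0: 'b' == 'b'
  Pos 1: 'l' != 'e' (stop)
LCP = "b" (length 1)


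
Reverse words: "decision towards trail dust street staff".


Original: "decision towards trail dust street staff"
Words (1..n): decision | towards | trail | dust | street | staff
Reversed (n..1): staff | street | dust | trail | towards | decision
Result = "staff street dust trail towards decision"


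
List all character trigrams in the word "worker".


Word: "worker" (length 6)
Number of trigrams = 6 - 3 + 1 = 4
  Position 0: "wor"
  Position 1: "ork"
  Position 2: "rke"
  Position 3: "ker"
Trigrams = "wor", "ork", "rke", "ker"


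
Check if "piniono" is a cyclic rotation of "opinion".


Word: "opinion", Candidate: "piniono"
Method: check if candidate is substring of word+word
"opinionopinion" contains "piniono"? Yes
Is rotation = Yes


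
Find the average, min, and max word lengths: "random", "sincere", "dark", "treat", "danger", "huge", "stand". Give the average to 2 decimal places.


Lengths: "random"=6, "sincere"=7, "dark"=4, "treat"=5, "danger"=6, "huge"=4, "stand"=5
Sum = 37, Count = 7
Average = 37/7 = 5.29
= avg=5.29, min=4, max=7


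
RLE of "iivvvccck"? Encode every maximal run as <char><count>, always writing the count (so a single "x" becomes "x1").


String: "iivvvccck"
Scanning for consecutive runs:
  'i' x 2
  'v' x 3
  'c' x 3
  'k' x 1
RLE = "i2v3c3k1"


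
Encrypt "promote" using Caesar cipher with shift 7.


Word: "promote"
Shift: 7
Each letter → (letter + shift) mod 26:
  'p' (15) + 7 = 22 → 'w'
  'r' (17) + 7 = 24 → 'y'
  'o' (14) + 7 = 21 → 'v'
  'm' (12) + 7 = 19 → 't'
  'o' (14) + 7 = 21 → 'v'
  't' (19) + 7 = 0 → 'a'
  'e' (4) + 7 = 11 → 'l'
Result = "wyvtval"


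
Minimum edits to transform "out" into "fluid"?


Word 1: "out" (length 3)
Word 2: "fluid" (length 5)
One optimal edit sequence (insert/delete/substitute each cost 1):
  1. insert 'f'  (+1)
  2. substitute 'o' -> 'l'  (+1)
  3. keep 'u'
  4. insert 'i'  (+1)
  5. substitute 't' -> 'd'  (+1)
Total edit operations: 4
Edit distance = 4


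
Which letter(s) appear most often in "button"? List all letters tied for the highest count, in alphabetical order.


Word: "button"
Letter counts:
  'b': 1
  'n': 1
  'o': 1
  't': 2
  'u': 1
Maximum count = 2
Most frequent = 't' (2 times each)


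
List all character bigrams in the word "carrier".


Word: "carrier" (length 7)
Number of bigrams = 7 - 2 + 1 = 6
  Position 0: "ca"
  Position 1: "ar"
  Position 2: "rr"
  Position 3: "ri"
  Position 4: "ie"
  Position 5: "er"
Bigrams = "ca", "ar", "rr", "ri", "ie", "er"


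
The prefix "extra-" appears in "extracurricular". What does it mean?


Prefix: extra-
Example: extracurricular = extra- + curricular
Meaning = beyond


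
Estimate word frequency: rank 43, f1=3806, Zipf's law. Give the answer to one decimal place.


Zipf's law: f(r) = f(1) / r
f(1) = 3806
f(43) = 3806 / 43
= 88.5 occurrences


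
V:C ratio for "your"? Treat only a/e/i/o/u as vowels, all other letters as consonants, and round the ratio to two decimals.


Word: "your"
Vowels (a,e,i,o,u): 2
Consonants: 2
Ratio = 2/2
= 1.00


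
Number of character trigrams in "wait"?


Word: "wait" (length 4)
Number of 3-grams = length - 3 + 1 = 4 - 3 + 1
= 2


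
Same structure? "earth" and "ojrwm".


Pattern of "earth": [0, 1, 2, 3, 4]
Pattern of "ojrwm": [0, 1, 2, 3, 4]
Patterns match
Same pattern = Yes


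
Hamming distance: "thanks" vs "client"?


Comparing character by character (same length = 6):
  Pos 0: 't' vs 'c' !=
  Pos 1: 'h' vs 'l' !=
  Pos 2: 'a' vs 'i' !=
  Pos 3: 'n' vs 'e' !=
  Pos 4: 'k' vs 'n' !=
  Pos 5: 's' vs 't' !=
Hamming distance = 6


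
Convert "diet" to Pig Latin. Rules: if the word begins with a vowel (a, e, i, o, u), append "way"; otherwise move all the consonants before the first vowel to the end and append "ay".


Word: "diet"
Starts with consonant(s) → move to end, add 'ay'
Consonant cluster: "d"
Pig Latin = "ietday"


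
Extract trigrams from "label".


Word: "label" (length 5)
Number of trigrams = 5 - 3 + 1 = 3
  Position 0: "lab"
  Position 1: "abe"
  Position 2: "bel"
Trigrams = "lab", "abe", "bel"


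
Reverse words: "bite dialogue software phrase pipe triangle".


Original: "bite dialogue software phrase pipe triangle"
Words (1..n): bite | dialogue | software | phrase | pipe | triangle
Reversed (n..1): triangle | pipe | phrase | software | dialogue | bite
Result = "triangle pipe phrase software dialogue bite"


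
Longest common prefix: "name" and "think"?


Word 1: "name"
Word 2: "think"
Comparing from start:
  Pos 0: 'n' != 't' (stop)
LCP = "" (length 0)


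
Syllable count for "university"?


Word: "university"
Syllable breakdown: u · ni · ver · si · ty
Counting: 5 parts
= 5 syllables


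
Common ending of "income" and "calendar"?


Word 1: "income"
Word 2: "calendar"
Comparing from end:
  Pos -1: 'e' != 'r' (stop)
LCS = "" (length 0)


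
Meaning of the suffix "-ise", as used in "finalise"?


Suffix: -ise
Example: finalise = final + -ise
Meaning = to make


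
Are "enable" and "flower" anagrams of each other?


Word 1: "enable" → sorted: abeeln
Word 2: "flower" → sorted: eflorw
Same letters? abeeln != eflorw
Anagram = No


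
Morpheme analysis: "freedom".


Word: "freedom"
Morphemes: free / -dom
Each morpheme carries meaning
= 2 morphemes


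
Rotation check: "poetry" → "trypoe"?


Word: "poetry", Candidate: "trypoe"
Method: check if candidate is substring of word+word
"poetrypoetry" contains "trypoe"? Yes
Is rotation = Yes


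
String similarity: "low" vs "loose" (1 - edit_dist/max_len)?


Word 1: "low" (length 3)
Word 2: "loose" (length 5)
One optimal edit sequence:
  1. keep 'l'
  2. insert 'o'  (+1)
  3. keep 'o'
  4. insert 's'  (+1)
  5. substitute 'w' -> 'e'  (+1)
Edit distance = 3
Max length = max(3, 5) = 5
Similarity = 1 - 3/5
= 0.4000


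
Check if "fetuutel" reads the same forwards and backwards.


Word: "fetuutel"
Reversed: "letuutef"
Forward == Backward? fetuutel != letuutef
Palindrome = No


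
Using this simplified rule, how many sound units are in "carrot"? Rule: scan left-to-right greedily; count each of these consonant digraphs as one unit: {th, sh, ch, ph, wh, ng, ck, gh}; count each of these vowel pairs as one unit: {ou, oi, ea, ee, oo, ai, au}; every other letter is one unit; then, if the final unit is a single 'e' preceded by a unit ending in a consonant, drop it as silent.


Word: "carrot" (6 letters)
Left-to-right scan:
  (1) 'c' (letter)
  (2) 'a' (letter)
  (3) 'r' (letter)
  (4) 'r' (letter)
  (5) 'o' (letter)
  (6) 't' (letter)
Units from scan: 6
Sound units = 6 units


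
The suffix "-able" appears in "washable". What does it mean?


Suffix: -able
Example: washable = wash + -able
Meaning = capable of


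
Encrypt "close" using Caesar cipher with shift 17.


Word: "close"
Shift: 17
Each letter → (letter + shift) mod 26:
  'c' (2) + 17 = 19 → 't'
  'l' (11) + 17 = 2 → 'c'
  'o' (14) + 17 = 5 → 'f'
  's' (18) + 17 = 9 → 'j'
  'e' (4) + 17 = 21 → 'v'
Result = "tcfjv"


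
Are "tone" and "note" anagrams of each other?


Word 1: "tone" → sorted: enot
Word 2: "note" → sorted: enot
Same letters? enot == enot
Anagram = Yes


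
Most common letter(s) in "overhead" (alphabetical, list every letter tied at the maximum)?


Word: "overhead"
Letter counts:
  'a': 1
  'd': 1
  'e': 2
  'h': 1
  'o': 1
  'r': 1
  'v': 1
Maximum count = 2
Most frequent = 'e' (2 times each)


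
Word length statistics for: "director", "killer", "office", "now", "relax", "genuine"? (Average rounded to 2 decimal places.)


Lengths: "director"=8, "killer"=6, "office"=6, "now"=3, "relax"=5, "genuine"=7
Sum = 35, Count = 6
Average = 35/6 = 5.83
= avg=5.83, min=3, max=8


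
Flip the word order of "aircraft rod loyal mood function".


Original: "aircraft rod loyal mood function"
Words (1..n): aircraft | rod | loyal | mood | function
Reversed (n..1): function | mood | loyal | rod | aircraft
Result = "function mood loyal rod aircraft"


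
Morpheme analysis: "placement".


Word: "placement"
Morphemes: place | -ment
Each morpheme carries meaning
= 2 morphemes


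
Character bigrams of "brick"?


Word: "brick" (length 5)
Number of bigrams = 5 - 2 + 1 = 4
  Position 0: "br"
  Position 1: "ri"
  Position 2: "ic"
  Position 3: "ck"
Bigrams = "br", "ri", "ic", "ck"


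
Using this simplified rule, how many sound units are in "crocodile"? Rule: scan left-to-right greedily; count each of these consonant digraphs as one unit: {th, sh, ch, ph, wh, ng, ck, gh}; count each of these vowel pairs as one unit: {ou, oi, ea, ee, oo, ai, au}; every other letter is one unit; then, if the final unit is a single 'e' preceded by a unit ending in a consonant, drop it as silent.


Word: "crocodile" (9 letters)
Left-to-right scan:
  [1] 'c' (letter)
  [2] 'r' (letter)
  [3] 'o' (letter)
  [4] 'c' (letter)
  [5] 'o' (letter)
  [6] 'd' (letter)
  [7] 'i' (letter)
  [8] 'l' (letter)
  [9] 'e' (letter)
Units from scan: 9
Final unit is 'e' after a consonant -> drop as silent (-1)
Sound units = 8 units


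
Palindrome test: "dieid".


Word: "dieid"
Reversed: "dieid"
Forward == Backward? dieid == dieid
Palindrome = Yes


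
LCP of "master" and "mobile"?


Word 1: "master"
Word 2: "mobile"
Comparing from start:
  Pos 0: 'm' == 'm'
  Pos 1: 'a' != 'o' (stop)
LCP = "m" (length 1)


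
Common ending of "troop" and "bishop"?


Word 1: "troop"
Word 2: "bishop"
Comparing from end:
  Pos -1: 'p' == 'p'
  Pos -2: 'o' == 'o'
  Pos -3: 'o' != 'h' (stop)
LCS = "op" (length 2)


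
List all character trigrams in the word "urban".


Word: "urban" (length 5)
Number of trigrams = 5 - 3 + 1 = 3
  Position 0: "urb"
  Position 1: "rba"
  Position 2: "ban"
Trigrams = "urb", "rba", "ban"


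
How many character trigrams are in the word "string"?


Word: "string" (length 6)
Number of 3-grams = length - 3 + 1 = 6 - 3 + 1
= 4


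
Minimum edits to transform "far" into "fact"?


Word 1: "far" (length 3)
Word 2: "fact" (length 4)
One optimal edit sequence (insert/delete/substitute each cost 1):
  1. keep 'f'
  2. keep 'a'
  3. insert 'c'  (+1)
  4. substitute 'r' -> 't'  (+1)
Total edit operations: 2
Edit distance = 2


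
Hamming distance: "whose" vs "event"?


Comparing character by character (same length = 5):
  Pos 0: 'w' vs 'e' !=
  Pos 1: 'h' vs 'v' !=
  Pos 2: 'o' vs 'e' !=
  Pos 3: 's' vs 'n' !=
  Pos 4: 'e' vs 't' !=
Hamming distance = 5


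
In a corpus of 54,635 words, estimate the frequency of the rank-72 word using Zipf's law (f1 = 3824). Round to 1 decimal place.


Zipf's law: f(r) = f(1) / r
f(1) = 3824
f(72) = 3824 / 72
= 53.1 occurrences


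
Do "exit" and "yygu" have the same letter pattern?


Pattern of "exit": [0, 1, 2, 3]
Pattern of "yygu": [0, 0, 1, 2]
Patterns do not match
Same pattern = No


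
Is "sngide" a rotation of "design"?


Word: "design", Candidate: "sngide"
Method: check if candidate is substring of word+word
"designdesign" contains "sngide"? No
Is rotation = No


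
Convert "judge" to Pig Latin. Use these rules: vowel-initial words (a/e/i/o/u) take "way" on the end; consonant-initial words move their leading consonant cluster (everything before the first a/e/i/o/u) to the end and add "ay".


Word: "judge"
Starts with consonant(s) → move to end, add 'ay'
Consonant cluster: "j"
Pig Latin = "udgejay"


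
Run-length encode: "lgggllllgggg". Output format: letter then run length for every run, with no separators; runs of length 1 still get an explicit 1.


String: "lgggllllgggg"
Scanning for consecutive runs:
  'l' x 1
  'g' x 3
  'l' x 4
  'g' x 4
RLE = "l1g3l4g4"


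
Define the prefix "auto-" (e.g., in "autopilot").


Prefix: auto-
Example: autopilot = auto- + pilot
Meaning = self


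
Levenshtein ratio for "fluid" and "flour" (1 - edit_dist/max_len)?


Word 1: "fluid" (length 5)
Word 2: "flour" (length 5)
One optimal edit sequence:
  1. keep 'f'
  2. keep 'l'
  3. substitute 'u' -> 'o'  (+1)
  4. substitute 'i' -> 'u'  (+1)
  5. substitute 'd' -> 'r'  (+1)
Edit distance = 3
Max length = max(5, 5) = 5
Similarity = 1 - 3/5
= 0.4000


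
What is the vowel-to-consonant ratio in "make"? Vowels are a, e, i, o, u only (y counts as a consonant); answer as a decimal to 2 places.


Word: "make"
Vowels (a,e,i,o,u): 2
Consonants: 2
Ratio = 2/2
= 1.00


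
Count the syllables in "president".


Word: "president"
Syllable breakdown: pres | i | dent
Counting: 3 parts
= 3 syllables


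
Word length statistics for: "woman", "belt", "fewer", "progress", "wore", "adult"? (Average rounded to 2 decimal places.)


Lengths: "woman"=5, "belt"=4, "fewer"=5, "progress"=8, "wore"=4, "adult"=5
Sum = 31, Count = 6
Average = 31/6 = 5.17
= avg=5.17, min=4, max=8


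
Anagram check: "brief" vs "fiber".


Word 1: "brief" → sorted: befir
Word 2: "fiber" → sorted: befir
Same letters? befir == befir
Anagram = Yes


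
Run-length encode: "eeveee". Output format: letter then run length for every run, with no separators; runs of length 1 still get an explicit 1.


String: "eeveee"
Scanning for consecutive runs:
  'e' x 2
  'v' x 1
  'e' x 3
RLE = "e2v1e3"


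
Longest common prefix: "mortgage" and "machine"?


Word 1: "mortgage"
Word 2: "machine"
Comparing from start:
  Pos 0: 'm' == 'm'
  Pos 1: 'o' != 'a' (stop)
LCP = "m" (length 1)


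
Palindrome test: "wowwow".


Word: "wowwow"
Reversed: "wowwow"
Forward == Backward? wowwow == wowwow
Palindrome = Yes


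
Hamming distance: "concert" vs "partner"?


Comparing character by character (same length = 7):
  Pos 0: 'c' vs 'p' !=
  Pos 1: 'o' vs 'a' !=
  Pos 2: 'n' vs 'r' !=
  Pos 3: 'c' vs 't' !=
  Pos 4: 'e' vs 'n' !=
  Pos 5: 'r' vs 'e' !=
  Pos 6: 't' vs 'r' !=
Hamming distance = 7


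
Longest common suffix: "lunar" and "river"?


Word 1: "lunar"
Word 2: "river"
Comparing from end:
  Pos -1: 'r' == 'r'
  Pos -2: 'a' != 'e' (stop)
LCS = "r" (length 1)


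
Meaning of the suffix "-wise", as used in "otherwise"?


Suffix: -wise
As in: otherwise -> other + -wise
Meaning = in the manner of


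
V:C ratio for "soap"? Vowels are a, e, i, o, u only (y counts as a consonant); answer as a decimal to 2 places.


Word: "soap"
Vowels (a,e,i,o,u): 2
Consonants: 2
Ratio = 2/2
= 1.00


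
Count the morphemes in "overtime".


Word: "overtime"
Morphemes: over- | time
Each morpheme carries meaning
= 2 morphemes


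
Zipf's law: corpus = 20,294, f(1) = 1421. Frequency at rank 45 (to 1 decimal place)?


Zipf's law: f(r) = f(1) / r
f(1) = 1421
f(45) = 1421 / 45
= 31.6 occurrences


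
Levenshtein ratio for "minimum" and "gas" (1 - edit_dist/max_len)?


Word 1: "minimum" (length 7)
Word 2: "gas" (length 3)
One optimal edit sequence:
  1. delete 'm'  (+1)
  2. delete 'i'  (+1)
  3. delete 'n'  (+1)
  4. delete 'i'  (+1)
  5. substitute 'm' -> 'g'  (+1)
  6. substitute 'u' -> 'a'  (+1)
  7. substitute 'm' -> 's'  (+1)
Edit distance = 7
Max length = max(7, 3) = 7
Similarity = 1 - 7/7
= 0.0000


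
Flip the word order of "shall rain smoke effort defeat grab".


Original: "shall rain smoke effort defeat grab"
Words (1..n): shall | rain | smoke | effort | defeat | grab
Reversed (n..1): grab | defeat | effort | smoke | rain | shall
Result = "grab defeat effort smoke rain shall"


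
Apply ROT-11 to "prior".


Word: "prior"
Shift: 11
Each letter → (letter + shift) mod 26:
  'p' (15) + 11 = 0 → 'a'
  'r' (17) + 11 = 2 → 'c'
  'i' (8) + 11 = 19 → 't'
  'o' (14) + 11 = 25 → 'z'
  'r' (17) + 11 = 2 → 'c'
Result = "actzc"


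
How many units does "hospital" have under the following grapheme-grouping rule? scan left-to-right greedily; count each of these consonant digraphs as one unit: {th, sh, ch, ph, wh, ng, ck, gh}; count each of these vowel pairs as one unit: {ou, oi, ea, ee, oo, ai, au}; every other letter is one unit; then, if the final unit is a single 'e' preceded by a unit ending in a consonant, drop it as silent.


Word: "hospital" (8 letters)
Left-to-right scan:
  1. 'h' (letter)
  2. 'o' (letter)
  3. 's' (letter)
  4. 'p' (letter)
  5. 'i' (letter)
  6. 't' (letter)
  7. 'a' (letter)
  8. 'l' (letter)
Units from scan: 8
Sound units = 8 units


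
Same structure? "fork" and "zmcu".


Pattern of "fork": [0, 1, 2, 3]
Pattern of "zmcu": [0, 1, 2, 3]
Patterns match
Same pattern = Yes


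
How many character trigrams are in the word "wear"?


Word: "wear" (length 4)
Number of 3-grams = length - 3 + 1 = 4 - 3 + 1
= 2


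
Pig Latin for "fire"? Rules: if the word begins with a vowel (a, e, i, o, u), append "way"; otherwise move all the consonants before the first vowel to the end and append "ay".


Word: "fire"
Starts with consonant(s) → move to end, add 'ay'
Consonant cluster: "f"
Pig Latin = "irefay"


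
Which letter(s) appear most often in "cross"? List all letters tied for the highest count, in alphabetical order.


Word: "cross"
Letter counts:
  'c': 1
  'o': 1
  'r': 1
  's': 2
Maximum count = 2
Most frequent = 's' (2 times each)


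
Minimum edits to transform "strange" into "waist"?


Word 1: "strange" (length 7)
Word 2: "waist" (length 5)
One optimal edit sequence (insert/delete/substitute each cost 1):
  1. delete 's'  (+1)
  2. delete 't'  (+1)
  3. substitute 'r' -> 'w'  (+1)
  4. keep 'a'
  5. substitute 'n' -> 'i'  (+1)
  6. substitute 'g' -> 's'  (+1)
  7. substitute 'e' -> 't'  (+1)
Total edit operations: 6
Edit distance = 6


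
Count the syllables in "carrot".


Word: "carrot"
Syllable breakdown: car-rot
Counting: 2 parts
= 2 syllables


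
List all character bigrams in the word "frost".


Word: "frost" (length 5)
Number of bigrams = 5 - 2 + 1 = 4
  Position 0: "fr"
  Position 1: "ro"
  Position 2: "os"
  Position 3: "st"
Bigrams = "fr", "ro", "os", "st"


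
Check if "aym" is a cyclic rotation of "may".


Word: "may", Candidate: "aym"
Method: check if candidate is substring of word+word
"maymay" contains "aym"? Yes
Is rotation = Yes


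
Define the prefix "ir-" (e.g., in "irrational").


Prefix: ir-
Example: irrational = ir- + rational
Meaning = not


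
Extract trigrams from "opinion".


Word: "opinion" (length 7)
Number of trigrams = 7 - 3 + 1 = 5
  Position 0: "opi"
  Position 1: "pin"
  Position 2: "ini"
  Position 3: "nio"
  Position 4: "ion"
Trigrams = "opi", "pin", "ini", "nio", "ion"


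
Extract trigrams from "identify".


Word: "identify" (length 8)
Number of trigrams = 8 - 3 + 1 = 6
  Position 0: "ide"
  Position 1: "den"
  Position 2: "ent"
  Position 3: "nti"
  Position 4: "tif"
  Position 5: "ify"
Trigrams = "ide", "den", "ent", "nti", "tif", "ify"


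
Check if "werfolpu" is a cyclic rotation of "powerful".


Word: "powerful", Candidate: "werfolpu"
Method: check if candidate is substring of word+word
"powerfulpowerful" contains "werfolpu"? No
Is rotation = No


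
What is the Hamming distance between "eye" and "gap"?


Comparing character by character (same length = 3):
  Pos 0: 'e' vs 'g' !=
  Pos 1: 'y' vs 'a' !=
  Pos 2: 'e' vs 'p' !=
Hamming distance = 3


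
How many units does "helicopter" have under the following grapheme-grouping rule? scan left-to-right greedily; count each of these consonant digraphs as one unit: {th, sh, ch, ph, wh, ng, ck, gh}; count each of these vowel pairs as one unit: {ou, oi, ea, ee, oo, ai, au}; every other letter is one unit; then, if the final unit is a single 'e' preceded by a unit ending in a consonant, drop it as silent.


Word: "helicopter" (10 letters)
Left-to-right scan:
  [1] 'h' (letter)
  [2] 'e' (letter)
  [3] 'l' (letter)
  [4] 'i' (letter)
  [5] 'c' (letter)
  [6] 'o' (letter)
  [7] 'p' (letter)
  [8] 't' (letter)
  [9] 'e' (letter)
  [10] 'r' (letter)
Units from scan: 10
Sound units = 10 units


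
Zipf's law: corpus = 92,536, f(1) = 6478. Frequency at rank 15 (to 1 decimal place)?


Zipf's law: f(r) = f(1) / r
f(1) = 6478
f(15) = 6478 / 15
= 431.9 occurrences


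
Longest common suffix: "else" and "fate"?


Word 1: "else"
Word 2: "fate"
Comparing from end:
  Pos -1: 'e' == 'e'
  Pos -2: 's' != 't' (stop)
LCS = "e" (length 1)


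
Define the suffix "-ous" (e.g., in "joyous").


Suffix: -ous
As in: joyous -> joy + -ous
Meaning = having quality of


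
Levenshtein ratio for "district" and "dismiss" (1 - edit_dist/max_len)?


Word 1: "district" (length 8)
Word 2: "dismiss" (length 7)
One optimal edit sequence:
  1. keep 'd'
  2. keep 'i'
  3. keep 's'
  4. delete 't'  (+1)
  5. substitute 'r' -> 'm'  (+1)
  6. keep 'i'
  7. substitute 'c' -> 's'  (+1)
  8. substitute 't' -> 's'  (+1)
Edit distance = 4
Max length = max(8, 7) = 8
Similarity = 1 - 4/8
= 0.5000


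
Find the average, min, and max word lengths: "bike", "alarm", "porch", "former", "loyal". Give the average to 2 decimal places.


Lengths: "bike"=4, "alarm"=5, "porch"=5, "former"=6, "loyal"=5
Sum = 25, Count = 5
Average = 25/5 = 5.00
= avg=5.00, min=4, max=6


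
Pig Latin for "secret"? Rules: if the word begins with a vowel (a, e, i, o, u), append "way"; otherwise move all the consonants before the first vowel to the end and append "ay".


Word: "secret"
Starts with consonant(s) → move to end, add 'ay'
Consonant cluster: "s"
Pig Latin = "ecretsay"


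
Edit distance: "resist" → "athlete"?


Word 1: "resist" (length 6)
Word 2: "athlete" (length 7)
One optimal edit sequence (insert/delete/substitute each cost 1):
  1. substitute 'r' -> 'a'  (+1)
  2. substitute 'e' -> 't'  (+1)
  3. substitute 's' -> 'h'  (+1)
  4. substitute 'i' -> 'l'  (+1)
  5. substitute 's' -> 'e'  (+1)
  6. keep 't'
  7. insert 'e'  (+1)
Total edit operations: 6
Edit distance = 6


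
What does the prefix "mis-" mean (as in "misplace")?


Prefix: mis-
Example: misplace (mis- + place)
Meaning = wrongly


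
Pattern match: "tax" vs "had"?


Pattern of "tax": [0, 1, 2]
Pattern of "had": [0, 1, 2]
Patterns match
Same pattern = Yes


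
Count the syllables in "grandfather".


Word: "grandfather"
Syllable breakdown: grand / fa / ther
Counting: 3 parts
= 3 syllables


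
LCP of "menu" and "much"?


Word 1: "menu"
Word 2: "much"
Comparing from start:
  Pos 0: 'm' == 'm'
  Pos 1: 'e' != 'u' (stop)
LCP = "m" (length 1)


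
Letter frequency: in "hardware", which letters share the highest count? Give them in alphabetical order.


Word: "hardware"
Letter counts:
  'a': 2
  'd': 1
  'e': 1
  'h': 1
  'r': 2
  'w': 1
Maximum count = 2
Most frequent = 'a', 'r' (2 times each)


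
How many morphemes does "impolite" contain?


Word: "impolite"
Morphemes: im- / polite
Each morpheme carries meaning
= 2 morphemes


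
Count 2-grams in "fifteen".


Word: "fifteen" (length 7)
Number of 2-grams = length - 2 + 1 = 7 - 2 + 1
= 6


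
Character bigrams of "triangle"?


Word: "triangle" (length 8)
Number of bigrams = 8 - 2 + 1 = 7
  Position 0: "tr"
  Position 1: "ri"
  Position 2: "ia"
  Position 3: "an"
  Position 4: "ng"
  Position 5: "gl"
  Position 6: "le"
Bigrams = "tr", "ri", "ia", "an", "ng", "gl", "le"


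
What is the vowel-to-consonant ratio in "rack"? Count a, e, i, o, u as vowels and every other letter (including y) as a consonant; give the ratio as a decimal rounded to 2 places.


Word: "rack"
Vowels (a,e,i,o,u): 1
Consonants: 3
Ratio = 1/3
= 0.33


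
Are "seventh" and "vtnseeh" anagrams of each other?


Word 1: "seventh" → sorted: eehnstv
Word 2: "vtnseeh" → sorted: eehnstv
Same letters? eehnstv == eehnstv
Anagram = Yes
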